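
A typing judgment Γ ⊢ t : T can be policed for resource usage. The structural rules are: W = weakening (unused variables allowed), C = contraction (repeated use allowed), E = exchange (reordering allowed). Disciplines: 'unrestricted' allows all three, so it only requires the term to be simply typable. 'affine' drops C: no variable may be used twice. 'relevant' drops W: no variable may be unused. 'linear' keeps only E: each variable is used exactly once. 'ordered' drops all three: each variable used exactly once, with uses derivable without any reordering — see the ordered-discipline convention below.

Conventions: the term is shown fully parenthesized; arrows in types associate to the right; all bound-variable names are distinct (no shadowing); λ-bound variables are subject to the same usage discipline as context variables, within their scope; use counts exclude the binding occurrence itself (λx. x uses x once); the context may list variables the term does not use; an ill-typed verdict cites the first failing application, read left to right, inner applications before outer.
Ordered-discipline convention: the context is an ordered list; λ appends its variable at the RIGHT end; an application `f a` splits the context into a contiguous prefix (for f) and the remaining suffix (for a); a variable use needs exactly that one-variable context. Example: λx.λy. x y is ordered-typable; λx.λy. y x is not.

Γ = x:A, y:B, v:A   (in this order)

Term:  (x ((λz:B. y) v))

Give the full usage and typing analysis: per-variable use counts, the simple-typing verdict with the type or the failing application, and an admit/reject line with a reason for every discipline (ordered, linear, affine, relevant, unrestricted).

variable uses: x=1; y=1; v=1; z [bound]=0
uses in reading order: x, y, v
typing: ill-typed: an application expects B but receives A
ordered ✗ (not simply typable)
linear ✗ (fails simple typing)
affine ✗ (a type mismatch blocks all five)
relevant ✗ (the type mismatch rejects it)
unrestricted ✗ (not simply typable)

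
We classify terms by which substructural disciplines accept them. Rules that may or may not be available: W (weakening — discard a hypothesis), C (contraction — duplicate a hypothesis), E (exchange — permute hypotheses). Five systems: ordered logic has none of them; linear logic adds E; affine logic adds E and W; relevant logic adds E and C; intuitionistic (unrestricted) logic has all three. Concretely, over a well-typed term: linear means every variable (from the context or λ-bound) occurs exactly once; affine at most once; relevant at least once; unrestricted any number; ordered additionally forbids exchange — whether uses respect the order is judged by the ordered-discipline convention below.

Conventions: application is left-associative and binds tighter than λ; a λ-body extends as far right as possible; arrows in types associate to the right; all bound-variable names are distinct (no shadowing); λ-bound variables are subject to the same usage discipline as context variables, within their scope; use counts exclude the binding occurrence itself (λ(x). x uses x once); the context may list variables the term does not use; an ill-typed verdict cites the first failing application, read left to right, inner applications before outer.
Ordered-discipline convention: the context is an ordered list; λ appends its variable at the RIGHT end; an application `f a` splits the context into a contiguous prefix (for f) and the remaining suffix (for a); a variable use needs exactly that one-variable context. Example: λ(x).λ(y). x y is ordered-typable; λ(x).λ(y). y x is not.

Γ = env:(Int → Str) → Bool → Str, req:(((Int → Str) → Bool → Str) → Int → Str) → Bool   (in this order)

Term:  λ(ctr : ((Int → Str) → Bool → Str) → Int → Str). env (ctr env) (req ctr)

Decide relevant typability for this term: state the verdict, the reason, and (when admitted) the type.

yes — every one of env, req, ctr appears; term : (((Int → Str) → Bool → Str) → Int → Str) → Str
use counts: env ×2, req ×1, ctr (λ-bound) ×2
order of uses: env, ctr, env, req, ctr
typing: ✓ — (((Int → Str) → Bool → Str) → Int → Str) → Str
summary: ordered ✗; linear ✗; affine ✗; relevant ✓; unrestricted ✓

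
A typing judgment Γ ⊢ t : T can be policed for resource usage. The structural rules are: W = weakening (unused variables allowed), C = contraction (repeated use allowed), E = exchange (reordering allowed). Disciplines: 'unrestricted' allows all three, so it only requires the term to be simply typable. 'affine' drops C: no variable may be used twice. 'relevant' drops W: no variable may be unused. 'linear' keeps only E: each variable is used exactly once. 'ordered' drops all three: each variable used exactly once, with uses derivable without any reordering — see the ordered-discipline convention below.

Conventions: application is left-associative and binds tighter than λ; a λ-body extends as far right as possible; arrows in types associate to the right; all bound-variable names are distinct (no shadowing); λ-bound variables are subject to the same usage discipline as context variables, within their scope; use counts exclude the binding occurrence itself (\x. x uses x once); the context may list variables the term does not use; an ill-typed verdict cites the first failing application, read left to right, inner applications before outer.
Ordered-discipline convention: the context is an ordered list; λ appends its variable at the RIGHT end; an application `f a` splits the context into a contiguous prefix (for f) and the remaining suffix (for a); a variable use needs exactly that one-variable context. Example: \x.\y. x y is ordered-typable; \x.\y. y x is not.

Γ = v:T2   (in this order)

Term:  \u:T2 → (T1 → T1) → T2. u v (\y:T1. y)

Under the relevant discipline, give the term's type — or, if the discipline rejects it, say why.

term : (T2 → (T1 → T1) → T2) → T2
use counts: v=1, u (λ-bound)=1, y (λ-bound)=1
use order (left to right): u, v, y
typing: ✓ — (T2 → (T1 → T1) → T2) → T2
across the five disciplines: ordered ✗, linear ✓, affine ✓, relevant ✓, unrestricted ✓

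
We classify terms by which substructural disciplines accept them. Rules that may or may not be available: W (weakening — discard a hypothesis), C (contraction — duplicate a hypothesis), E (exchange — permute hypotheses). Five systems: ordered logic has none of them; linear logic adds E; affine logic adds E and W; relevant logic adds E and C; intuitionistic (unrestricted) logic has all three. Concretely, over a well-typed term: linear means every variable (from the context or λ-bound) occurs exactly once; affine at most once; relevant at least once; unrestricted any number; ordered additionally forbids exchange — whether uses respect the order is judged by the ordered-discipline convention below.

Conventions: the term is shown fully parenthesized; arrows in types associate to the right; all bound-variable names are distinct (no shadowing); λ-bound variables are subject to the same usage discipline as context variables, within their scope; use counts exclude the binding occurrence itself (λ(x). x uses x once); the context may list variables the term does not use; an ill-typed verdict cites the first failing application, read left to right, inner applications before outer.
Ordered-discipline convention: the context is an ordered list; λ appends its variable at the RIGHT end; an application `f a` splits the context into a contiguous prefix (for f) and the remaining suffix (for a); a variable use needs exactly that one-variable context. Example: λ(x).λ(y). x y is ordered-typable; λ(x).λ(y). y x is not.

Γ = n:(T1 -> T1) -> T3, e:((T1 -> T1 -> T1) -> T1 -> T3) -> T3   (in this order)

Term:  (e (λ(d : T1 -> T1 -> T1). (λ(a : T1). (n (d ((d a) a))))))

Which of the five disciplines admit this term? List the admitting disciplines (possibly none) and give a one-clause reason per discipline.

admitting disciplines: relevant, unrestricted
use counts: n ×1; e ×1; d (bound) ×2; a (bound) ×2
left-to-right use order: e, n, d, d, a, a
typing: well-typed at T3
ordered ✗ (needs contraction — d ×2, a ×2)
linear ✗ (needs contraction — d ×2, a ×2)
affine ✗ (needs contraction — d ×2, a ×2)
relevant ✓ (every one of n, e, d, a appears)
unrestricted ✓ (well-typed at T3; no restrictions here)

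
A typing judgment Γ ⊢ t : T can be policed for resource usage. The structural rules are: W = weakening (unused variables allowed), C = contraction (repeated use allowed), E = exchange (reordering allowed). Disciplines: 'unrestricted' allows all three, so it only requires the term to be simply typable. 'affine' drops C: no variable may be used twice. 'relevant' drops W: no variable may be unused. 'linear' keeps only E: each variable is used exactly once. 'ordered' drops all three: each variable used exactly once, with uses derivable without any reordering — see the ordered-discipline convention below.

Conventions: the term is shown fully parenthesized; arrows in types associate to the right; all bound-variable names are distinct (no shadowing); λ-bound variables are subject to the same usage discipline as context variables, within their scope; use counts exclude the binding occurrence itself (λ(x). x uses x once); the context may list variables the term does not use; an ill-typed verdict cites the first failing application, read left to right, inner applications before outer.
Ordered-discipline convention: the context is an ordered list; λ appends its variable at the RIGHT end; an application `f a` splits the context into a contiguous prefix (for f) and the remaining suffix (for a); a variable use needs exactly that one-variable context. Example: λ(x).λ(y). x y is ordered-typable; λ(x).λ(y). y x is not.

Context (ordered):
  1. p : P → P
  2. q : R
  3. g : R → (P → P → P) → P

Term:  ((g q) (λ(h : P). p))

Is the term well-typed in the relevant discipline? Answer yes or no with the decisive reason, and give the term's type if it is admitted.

no — unused: h — weakening required
usage: p: 1, q: 1, g: 1, h [bound]: 0
uses in reading order: g, q, p
typing: ✓ — P
all disciplines: ordered ✗ · linear ✗ · affine ✓ · relevant ✗ · unrestricted ✓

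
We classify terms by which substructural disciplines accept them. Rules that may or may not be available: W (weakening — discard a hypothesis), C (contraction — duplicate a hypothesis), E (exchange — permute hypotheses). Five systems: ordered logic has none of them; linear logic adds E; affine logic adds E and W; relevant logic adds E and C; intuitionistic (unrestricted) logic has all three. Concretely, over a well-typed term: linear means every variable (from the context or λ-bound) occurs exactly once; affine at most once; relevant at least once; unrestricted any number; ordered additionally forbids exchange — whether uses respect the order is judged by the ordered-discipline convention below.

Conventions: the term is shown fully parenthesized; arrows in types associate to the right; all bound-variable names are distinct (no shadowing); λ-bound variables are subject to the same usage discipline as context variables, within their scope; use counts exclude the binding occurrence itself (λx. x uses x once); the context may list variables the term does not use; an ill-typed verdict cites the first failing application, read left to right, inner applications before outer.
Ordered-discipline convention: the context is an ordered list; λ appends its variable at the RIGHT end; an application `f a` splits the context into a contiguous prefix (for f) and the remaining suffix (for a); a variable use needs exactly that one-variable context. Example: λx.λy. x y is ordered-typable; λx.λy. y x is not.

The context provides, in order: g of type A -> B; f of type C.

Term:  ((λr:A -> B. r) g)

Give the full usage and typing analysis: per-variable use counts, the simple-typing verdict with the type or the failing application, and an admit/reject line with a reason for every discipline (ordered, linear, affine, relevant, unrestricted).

counts: g: 1; f: 0; r (bound): 1
left-to-right use order: r, g
typing: well-typed — term : A -> B
ordered: ✗, f never used (weakening)
linear: ✗, f never used (weakening)
affine: ✓, g, f, r: no repeats, contraction unneeded
relevant: ✗, f never used (weakening)
unrestricted: ✓, typability at A -> B is all that's needed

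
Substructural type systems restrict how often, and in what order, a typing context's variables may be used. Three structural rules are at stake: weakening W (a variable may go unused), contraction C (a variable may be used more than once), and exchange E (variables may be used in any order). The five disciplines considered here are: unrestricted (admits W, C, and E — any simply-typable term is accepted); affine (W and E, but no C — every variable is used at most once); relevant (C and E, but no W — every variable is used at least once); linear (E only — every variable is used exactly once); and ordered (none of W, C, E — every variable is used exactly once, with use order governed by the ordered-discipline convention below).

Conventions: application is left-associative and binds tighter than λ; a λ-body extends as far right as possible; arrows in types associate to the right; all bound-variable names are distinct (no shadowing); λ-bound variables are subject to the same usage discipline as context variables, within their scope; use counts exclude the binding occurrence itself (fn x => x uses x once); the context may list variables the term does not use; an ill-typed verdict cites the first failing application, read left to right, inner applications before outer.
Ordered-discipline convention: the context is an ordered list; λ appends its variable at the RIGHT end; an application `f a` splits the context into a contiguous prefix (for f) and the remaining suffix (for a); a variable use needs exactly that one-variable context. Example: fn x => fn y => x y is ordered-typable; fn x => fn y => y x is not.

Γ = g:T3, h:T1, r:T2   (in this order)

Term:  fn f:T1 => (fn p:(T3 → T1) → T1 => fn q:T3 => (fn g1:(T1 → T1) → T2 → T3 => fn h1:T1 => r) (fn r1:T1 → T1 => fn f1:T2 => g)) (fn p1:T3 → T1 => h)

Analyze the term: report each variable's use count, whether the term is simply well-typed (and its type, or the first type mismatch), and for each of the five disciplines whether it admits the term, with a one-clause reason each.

counts: g: 1; h: 1; r: 1; f (bound): 0; p (bound): 0; q (bound): 0; g1 (bound): 0; h1 (bound): 0; r1 (bound): 0; f1 (bound): 0; p1 (bound): 0
left-to-right use order: r, g, h
typing: well-typed — term : T1 → T3 → T1 → T2
ordered ✗ (f, p, q, g1, h1, r1, f1, p1 left unused)
linear ✗ (f, p, q, g1, h1, r1, f1, p1 left unused)
affine ✓ (g, h, r, f, p, q, g1, h1, r1, f1, p1: no repeats, contraction unneeded)
relevant ✗ (f, p, q, g1, h1, r1, f1, p1 left unused)
unrestricted ✓ (simply typable at T1 → T3 → T1 → T2; W, C, E all held)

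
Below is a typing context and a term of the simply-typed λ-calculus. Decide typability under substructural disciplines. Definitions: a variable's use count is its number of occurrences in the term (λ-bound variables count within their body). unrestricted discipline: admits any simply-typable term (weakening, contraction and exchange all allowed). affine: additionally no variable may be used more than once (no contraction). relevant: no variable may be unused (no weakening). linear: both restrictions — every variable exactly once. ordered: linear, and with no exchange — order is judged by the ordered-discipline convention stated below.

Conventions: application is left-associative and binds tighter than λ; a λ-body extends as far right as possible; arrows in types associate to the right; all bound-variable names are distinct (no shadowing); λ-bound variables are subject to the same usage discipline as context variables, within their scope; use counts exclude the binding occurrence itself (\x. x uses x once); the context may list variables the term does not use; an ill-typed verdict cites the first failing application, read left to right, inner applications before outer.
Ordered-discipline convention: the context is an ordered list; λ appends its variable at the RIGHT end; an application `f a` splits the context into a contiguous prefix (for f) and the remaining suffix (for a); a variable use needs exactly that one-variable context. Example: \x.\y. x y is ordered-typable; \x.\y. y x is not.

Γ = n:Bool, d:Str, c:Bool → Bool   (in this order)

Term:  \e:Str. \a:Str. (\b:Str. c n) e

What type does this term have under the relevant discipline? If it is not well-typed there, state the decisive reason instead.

not well-typed under relevant — d, a, b left unused
counts: n=1; d=0; c=1; e (λ-bound)=1; a (λ-bound)=0; b (λ-bound)=0
uses in reading order: c, n, e
typing: the term checks, with type Str → Str → Bool
summary: ordered ✗, linear ✗, affine ✓, relevant ✗, unrestricted ✓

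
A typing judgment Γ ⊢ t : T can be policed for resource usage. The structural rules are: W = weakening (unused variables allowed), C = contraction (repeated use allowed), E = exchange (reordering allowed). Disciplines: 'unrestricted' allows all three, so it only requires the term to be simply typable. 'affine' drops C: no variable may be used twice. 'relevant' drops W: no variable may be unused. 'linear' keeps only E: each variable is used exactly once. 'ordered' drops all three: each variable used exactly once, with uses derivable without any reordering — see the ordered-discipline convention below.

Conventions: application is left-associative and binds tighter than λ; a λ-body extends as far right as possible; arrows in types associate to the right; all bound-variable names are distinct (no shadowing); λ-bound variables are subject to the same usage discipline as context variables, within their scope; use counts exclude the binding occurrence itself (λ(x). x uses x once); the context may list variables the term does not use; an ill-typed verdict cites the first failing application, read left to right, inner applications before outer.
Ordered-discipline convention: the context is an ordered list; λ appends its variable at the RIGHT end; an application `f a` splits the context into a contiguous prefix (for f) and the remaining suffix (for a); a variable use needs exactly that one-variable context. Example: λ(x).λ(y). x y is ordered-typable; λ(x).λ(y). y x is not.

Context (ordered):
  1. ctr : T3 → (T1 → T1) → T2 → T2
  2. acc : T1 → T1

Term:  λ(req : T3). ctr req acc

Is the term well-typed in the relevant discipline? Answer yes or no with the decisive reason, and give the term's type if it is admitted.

yes — at least one use each (ctr, acc, req); term : T3 → T2 → T2
variable uses: ctr: 1; acc: 1; req (bound): 1
uses in reading order: ctr, req, acc
typing: ✓ — T3 → T2 → T2
across the five disciplines: ordered ✗; linear ✓; affine ✓; relevant ✓; unrestricted ✓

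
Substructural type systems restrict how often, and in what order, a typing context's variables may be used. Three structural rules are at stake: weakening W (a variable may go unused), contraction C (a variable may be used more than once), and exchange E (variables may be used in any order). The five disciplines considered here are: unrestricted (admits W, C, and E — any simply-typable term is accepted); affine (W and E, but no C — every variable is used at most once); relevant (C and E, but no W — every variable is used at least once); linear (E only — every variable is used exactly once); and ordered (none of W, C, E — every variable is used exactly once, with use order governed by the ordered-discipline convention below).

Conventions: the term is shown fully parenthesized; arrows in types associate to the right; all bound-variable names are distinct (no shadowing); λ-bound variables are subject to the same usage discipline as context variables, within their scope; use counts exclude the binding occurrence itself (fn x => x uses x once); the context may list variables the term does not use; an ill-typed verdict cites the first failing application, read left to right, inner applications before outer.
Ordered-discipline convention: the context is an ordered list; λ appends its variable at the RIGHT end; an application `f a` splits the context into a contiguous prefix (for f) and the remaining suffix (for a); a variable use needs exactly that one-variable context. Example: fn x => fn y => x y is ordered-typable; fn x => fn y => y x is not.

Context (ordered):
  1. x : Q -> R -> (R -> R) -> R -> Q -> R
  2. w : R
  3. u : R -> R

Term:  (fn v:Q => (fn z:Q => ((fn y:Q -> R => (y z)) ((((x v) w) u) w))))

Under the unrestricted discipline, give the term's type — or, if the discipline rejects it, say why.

term : Q -> Q -> R
usage: x=1; w=2; u=1; v (bound)=1; z (bound)=1; y (bound)=1
left-to-right use order: y, z, x, v, w, u, w
typing: the term checks, with type Q -> Q -> R
summary: ordered ✗ · linear ✗ · affine ✗ · relevant ✓ · unrestricted ✓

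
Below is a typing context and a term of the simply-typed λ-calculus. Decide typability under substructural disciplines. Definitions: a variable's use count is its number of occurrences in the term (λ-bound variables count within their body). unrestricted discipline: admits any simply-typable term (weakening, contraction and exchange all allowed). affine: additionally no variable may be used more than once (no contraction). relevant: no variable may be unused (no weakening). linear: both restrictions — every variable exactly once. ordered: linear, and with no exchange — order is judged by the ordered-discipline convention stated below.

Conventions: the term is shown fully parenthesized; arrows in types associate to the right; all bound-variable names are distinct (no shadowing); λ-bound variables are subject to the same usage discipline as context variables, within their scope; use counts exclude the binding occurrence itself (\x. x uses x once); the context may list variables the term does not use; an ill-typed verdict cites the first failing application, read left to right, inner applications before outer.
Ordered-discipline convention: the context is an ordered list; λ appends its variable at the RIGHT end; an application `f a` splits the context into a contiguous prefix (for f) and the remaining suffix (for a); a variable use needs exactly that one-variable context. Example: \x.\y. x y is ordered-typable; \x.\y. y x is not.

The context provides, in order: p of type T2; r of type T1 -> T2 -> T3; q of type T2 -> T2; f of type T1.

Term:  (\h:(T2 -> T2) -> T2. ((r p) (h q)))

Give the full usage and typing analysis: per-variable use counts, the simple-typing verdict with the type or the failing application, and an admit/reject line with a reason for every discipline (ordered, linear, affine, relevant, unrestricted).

variable uses: p ×1; r ×1; q ×1; f ×0; h (λ-bound) ×1
use order (left to right): r, p, h, q
typing: ill-typed: a function awaiting T1 gets T2
ordered ✗ (the type mismatch rejects it)
linear ✗ (not simply typable)
affine ✗ (fails simple typing)
relevant ✗ (a type mismatch blocks all five)
unrestricted ✗ (the type mismatch rejects it)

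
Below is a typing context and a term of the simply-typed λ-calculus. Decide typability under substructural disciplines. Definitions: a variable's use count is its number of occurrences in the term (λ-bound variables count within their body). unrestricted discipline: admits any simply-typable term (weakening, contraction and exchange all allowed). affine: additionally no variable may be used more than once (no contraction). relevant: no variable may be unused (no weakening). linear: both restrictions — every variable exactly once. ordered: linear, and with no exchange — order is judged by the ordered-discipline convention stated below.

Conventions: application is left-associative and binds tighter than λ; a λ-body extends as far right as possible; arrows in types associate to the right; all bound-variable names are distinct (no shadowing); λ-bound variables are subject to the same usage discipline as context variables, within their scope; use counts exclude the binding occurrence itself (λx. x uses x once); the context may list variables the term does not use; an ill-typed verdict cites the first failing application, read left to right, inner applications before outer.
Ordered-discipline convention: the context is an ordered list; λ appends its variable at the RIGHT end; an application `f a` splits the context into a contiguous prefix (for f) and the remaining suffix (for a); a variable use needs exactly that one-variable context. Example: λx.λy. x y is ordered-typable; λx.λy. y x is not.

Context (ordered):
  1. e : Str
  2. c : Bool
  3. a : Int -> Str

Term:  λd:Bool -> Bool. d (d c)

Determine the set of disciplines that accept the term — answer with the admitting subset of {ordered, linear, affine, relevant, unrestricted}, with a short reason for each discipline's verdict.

admitted by: unrestricted
variable uses: e=0; c=1; a=0; d (λ-bound)=2
use order (left to right): d, d, c
typing: well-typed — term : (Bool -> Bool) -> Bool
ordered: ✗ — repeated use of d ×2; e, a never used (weakening)
linear: ✗ — repeated use of d ×2; e, a never used (weakening)
affine: ✗ — repeated use of d ×2
relevant: ✗ — e, a never used (weakening)
unrestricted: ✓ — type-checks ((Bool -> Bool) -> Bool) and nothing is barred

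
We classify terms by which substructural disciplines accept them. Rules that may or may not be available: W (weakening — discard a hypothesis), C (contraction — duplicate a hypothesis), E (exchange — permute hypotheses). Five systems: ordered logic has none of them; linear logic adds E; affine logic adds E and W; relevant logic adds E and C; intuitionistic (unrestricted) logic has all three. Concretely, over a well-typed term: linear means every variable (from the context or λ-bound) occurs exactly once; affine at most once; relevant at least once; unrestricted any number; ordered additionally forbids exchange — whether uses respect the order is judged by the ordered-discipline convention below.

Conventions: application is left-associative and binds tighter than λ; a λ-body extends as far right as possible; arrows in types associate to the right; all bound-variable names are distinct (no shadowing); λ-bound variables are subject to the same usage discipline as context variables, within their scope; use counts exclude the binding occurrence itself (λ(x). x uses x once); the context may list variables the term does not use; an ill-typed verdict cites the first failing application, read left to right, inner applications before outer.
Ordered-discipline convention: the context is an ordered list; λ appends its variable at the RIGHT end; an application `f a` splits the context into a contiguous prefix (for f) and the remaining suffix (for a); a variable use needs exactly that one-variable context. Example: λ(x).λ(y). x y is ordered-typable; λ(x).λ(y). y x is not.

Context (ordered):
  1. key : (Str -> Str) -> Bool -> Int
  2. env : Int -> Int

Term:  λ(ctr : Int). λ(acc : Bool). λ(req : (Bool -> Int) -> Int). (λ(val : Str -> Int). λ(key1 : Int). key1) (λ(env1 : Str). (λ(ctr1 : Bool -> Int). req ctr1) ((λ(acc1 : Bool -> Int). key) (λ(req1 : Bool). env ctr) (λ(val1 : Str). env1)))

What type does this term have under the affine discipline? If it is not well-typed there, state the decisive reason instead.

term : Int -> Bool -> ((Bool -> Int) -> Int) -> Int -> Int
use counts: key: 1, env: 1, ctr (λ-bound): 1, acc (λ-bound): 0, req (λ-bound): 1, val (λ-bound): 0, key1 (λ-bound): 1, env1 (λ-bound): 1, ctr1 (λ-bound): 1, acc1 (λ-bound): 0, req1 (λ-bound): 0, val1 (λ-bound): 0
use order (left to right): key1, req, ctr1, key, env, ctr, env1
typing: ✓ — Int -> Bool -> ((Bool -> Int) -> Int) -> Int -> Int
summary: ordered ✗; linear ✗; affine ✓; relevant ✗; unrestricted ✓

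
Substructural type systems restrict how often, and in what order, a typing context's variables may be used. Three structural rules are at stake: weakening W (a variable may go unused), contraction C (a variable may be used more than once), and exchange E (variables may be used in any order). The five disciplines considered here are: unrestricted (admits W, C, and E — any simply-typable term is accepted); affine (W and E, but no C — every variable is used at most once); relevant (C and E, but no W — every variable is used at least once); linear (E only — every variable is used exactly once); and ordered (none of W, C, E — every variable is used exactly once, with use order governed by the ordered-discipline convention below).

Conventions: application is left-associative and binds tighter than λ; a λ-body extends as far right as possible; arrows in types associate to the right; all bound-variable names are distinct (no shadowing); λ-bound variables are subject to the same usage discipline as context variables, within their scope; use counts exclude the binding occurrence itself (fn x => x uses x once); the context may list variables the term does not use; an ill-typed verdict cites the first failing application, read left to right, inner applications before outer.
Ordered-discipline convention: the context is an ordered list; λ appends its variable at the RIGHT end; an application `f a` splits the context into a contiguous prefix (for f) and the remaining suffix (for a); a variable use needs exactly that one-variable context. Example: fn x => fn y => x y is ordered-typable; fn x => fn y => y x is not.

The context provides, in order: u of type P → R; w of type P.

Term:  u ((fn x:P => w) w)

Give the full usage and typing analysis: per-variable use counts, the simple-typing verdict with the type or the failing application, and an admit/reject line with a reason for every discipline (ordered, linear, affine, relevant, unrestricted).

use counts: u: 1×, w: 2×, x (bound): 0×
use order (left to right): u, w, w
typing: ✓ — R
ordered: ✗ — w ×2 used more than once (contraction); unused: x — weakening required
linear: ✗ — w ×2 used more than once (contraction); unused: x — weakening required
affine: ✗ — w ×2 used more than once (contraction)
relevant: ✗ — unused: x — weakening required
unrestricted: ✓ — type-checks (R) and nothing is barred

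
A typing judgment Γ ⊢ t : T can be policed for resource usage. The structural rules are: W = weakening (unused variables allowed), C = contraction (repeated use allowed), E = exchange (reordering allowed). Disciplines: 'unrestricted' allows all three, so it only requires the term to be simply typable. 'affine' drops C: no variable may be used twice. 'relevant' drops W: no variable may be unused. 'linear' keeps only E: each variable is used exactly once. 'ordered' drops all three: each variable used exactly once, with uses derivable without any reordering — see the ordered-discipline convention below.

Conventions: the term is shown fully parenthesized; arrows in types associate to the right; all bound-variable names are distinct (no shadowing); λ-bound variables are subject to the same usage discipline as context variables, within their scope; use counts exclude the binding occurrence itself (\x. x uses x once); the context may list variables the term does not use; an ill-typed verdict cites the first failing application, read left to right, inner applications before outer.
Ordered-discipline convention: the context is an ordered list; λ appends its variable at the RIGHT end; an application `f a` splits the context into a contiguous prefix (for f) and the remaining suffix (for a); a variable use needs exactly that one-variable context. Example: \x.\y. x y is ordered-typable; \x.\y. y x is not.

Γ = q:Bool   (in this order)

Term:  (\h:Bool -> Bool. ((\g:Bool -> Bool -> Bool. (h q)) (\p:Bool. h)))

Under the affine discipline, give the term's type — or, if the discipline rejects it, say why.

not well-typed under affine — uses contraction: h ×2
variable uses: q ×1; h (bound) ×2; g (bound) ×0; p (bound) ×0
order of uses: h, q, h
typing: ✓ — (Bool -> Bool) -> Bool
summary: ordered ✗ | linear ✗ | affine ✗ | relevant ✗ | unrestricted ✓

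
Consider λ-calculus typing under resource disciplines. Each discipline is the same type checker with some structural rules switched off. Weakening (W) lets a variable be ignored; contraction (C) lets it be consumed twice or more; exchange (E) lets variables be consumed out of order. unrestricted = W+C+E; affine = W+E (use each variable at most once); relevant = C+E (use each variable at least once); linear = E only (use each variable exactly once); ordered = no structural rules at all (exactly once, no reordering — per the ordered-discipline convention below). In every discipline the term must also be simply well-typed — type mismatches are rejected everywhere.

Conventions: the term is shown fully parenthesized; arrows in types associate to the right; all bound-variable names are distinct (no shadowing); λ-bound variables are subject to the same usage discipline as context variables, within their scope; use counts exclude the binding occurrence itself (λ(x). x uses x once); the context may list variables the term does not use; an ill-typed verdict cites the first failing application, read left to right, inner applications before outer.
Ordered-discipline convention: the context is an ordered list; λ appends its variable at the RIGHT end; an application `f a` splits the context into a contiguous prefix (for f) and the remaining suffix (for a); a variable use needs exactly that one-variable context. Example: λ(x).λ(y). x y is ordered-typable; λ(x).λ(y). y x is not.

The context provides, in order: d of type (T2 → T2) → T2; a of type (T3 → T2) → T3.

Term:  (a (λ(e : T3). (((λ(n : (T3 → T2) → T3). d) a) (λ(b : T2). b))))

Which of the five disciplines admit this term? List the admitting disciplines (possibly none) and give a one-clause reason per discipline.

admitted in: unrestricted
use counts: d ×1; a ×2; e (λ-bound) ×0; n (λ-bound) ×0; b (λ-bound) ×1
use order (left to right): a, d, a, b
typing: well-typed — term : T3
ordered: ✗, repeated use of a ×2; unused: e, n — weakening required
linear: ✗, repeated use of a ×2; unused: e, n — weakening required
affine: ✗, repeated use of a ×2
relevant: ✗, unused: e, n — weakening required
unrestricted: ✓, type-checks (T3) and nothing is barred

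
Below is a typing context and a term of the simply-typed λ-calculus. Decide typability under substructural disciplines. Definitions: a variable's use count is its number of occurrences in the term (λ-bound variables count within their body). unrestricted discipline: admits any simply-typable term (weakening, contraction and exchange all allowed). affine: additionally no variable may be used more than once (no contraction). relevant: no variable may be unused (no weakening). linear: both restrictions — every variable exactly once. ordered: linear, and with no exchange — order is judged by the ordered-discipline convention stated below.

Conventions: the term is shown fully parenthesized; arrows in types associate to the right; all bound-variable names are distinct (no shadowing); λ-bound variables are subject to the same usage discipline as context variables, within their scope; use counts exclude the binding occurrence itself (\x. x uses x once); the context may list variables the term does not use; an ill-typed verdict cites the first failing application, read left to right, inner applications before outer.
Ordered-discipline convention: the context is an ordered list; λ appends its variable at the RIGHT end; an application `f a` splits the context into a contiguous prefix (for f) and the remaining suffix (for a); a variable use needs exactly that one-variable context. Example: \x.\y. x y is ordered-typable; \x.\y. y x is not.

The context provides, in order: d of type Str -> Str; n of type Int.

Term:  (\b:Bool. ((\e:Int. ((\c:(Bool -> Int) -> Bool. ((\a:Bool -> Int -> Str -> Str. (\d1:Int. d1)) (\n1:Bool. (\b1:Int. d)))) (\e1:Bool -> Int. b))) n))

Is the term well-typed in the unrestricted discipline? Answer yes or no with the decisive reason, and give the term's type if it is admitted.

yes — simply typable at Bool -> Int -> Int; W, C, E all held; term : Bool -> Int -> Int
usage: d=1, n=1, b (λ-bound)=1, e (λ-bound)=0, c (λ-bound)=0, a (λ-bound)=0, d1 (λ-bound)=1, n1 (λ-bound)=0, b1 (λ-bound)=0, e1 (λ-bound)=0
use order (left to right): d1, d, b, n
typing: ✓ — Bool -> Int -> Int
per-discipline verdicts: ordered ✗ | linear ✗ | affine ✓ | relevant ✗ | unrestricted ✓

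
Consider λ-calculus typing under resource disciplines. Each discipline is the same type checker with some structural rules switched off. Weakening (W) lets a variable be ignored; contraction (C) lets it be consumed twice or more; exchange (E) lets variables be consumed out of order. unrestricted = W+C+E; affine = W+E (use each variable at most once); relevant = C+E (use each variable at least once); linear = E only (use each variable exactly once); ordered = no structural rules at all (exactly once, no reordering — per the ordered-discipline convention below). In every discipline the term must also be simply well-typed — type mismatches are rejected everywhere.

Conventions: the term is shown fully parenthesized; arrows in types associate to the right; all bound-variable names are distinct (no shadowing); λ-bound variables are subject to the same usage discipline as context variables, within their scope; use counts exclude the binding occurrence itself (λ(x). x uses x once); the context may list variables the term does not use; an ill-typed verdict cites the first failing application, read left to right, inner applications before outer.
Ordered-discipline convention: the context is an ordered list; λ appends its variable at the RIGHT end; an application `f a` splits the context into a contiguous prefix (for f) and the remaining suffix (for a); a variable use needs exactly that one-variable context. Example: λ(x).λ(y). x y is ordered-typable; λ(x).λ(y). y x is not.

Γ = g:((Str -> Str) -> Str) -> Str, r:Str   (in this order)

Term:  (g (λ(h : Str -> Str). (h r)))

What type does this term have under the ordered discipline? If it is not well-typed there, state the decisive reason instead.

not well-typed under ordered — no contiguous prefix/suffix split fits g, h, r
counts: g=1; r=1; h (λ-bound)=1
order of uses: g, h, r
typing: well-typed — term : Str
all disciplines: ordered ✗ | linear ✓ | affine ✓ | relevant ✓ | unrestricted ✓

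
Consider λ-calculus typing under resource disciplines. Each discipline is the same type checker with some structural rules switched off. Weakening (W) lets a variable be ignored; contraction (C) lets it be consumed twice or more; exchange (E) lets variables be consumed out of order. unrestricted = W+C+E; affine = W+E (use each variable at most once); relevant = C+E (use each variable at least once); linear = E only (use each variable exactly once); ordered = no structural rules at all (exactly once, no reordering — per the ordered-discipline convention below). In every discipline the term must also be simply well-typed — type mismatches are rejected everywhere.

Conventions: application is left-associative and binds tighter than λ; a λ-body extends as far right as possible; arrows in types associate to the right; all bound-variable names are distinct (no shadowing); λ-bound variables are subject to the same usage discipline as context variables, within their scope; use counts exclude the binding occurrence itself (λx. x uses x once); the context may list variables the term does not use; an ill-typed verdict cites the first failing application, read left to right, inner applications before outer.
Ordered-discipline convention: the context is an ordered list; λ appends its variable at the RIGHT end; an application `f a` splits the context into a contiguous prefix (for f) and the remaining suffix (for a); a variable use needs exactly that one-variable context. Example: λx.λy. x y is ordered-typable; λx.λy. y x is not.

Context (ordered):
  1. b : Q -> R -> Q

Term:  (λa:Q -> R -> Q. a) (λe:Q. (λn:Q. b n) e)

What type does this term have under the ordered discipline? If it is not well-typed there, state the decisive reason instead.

term : Q -> R -> Q
usage: b=1, a (bound)=1, e (bound)=1, n (bound)=1
use order (left to right): a, b, n, e
typing: well-typed — term : Q -> R -> Q
summary: ordered ✓, linear ✓, affine ✓, relevant ✓, unrestricted ✓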